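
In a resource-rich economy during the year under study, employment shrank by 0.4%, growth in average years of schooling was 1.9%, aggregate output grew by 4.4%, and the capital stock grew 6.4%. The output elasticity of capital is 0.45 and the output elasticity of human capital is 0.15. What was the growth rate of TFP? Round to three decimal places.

1.395%

Labor's share = 1 − 0.45 − 0.15 = 0.4.
The capital stock: 0.45 × 6.4 = 2.88 pp.
Average years of schooling: 0.15 × 1.9 = 0.285 pp.
Employment: 0.4 × (-0.4) = -0.16 pp.
TFP growth = 4.4 − 3.005 = 1.395%.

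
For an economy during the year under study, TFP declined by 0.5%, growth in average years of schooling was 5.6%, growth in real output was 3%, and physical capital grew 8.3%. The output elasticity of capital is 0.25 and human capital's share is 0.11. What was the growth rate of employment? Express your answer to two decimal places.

Labor's share = 1 − 0.25 − 0.11 = 0.64.
gY = gA + 0.25×8.3 + 0.11×5.6 + 0.64×g.
0.64×g = 3 + 0.5 − 2.691 = 0.809.
g = 0.809 / 0.64 = 1.2641%.

1.26%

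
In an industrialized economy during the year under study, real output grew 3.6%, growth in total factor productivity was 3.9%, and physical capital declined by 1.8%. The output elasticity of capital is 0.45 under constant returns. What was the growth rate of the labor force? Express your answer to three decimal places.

Labor's share = 1 − 0.45 = 0.55.
gY = gA + 0.45×(-1.8) + 0.55×g.
0.55×g = 3.6 − 3.9 + 0.81 = 0.51.
g = 0.51 / 0.55 = 0.92727%.

0.927%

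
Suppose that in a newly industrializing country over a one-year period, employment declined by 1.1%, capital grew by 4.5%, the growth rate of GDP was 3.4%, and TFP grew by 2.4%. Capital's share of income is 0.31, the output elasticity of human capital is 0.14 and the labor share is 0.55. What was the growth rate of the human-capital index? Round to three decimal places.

1.500%

Labor's share = 1 − 0.31 − 0.14 = 0.55.
gY = gA + 0.31×4.5 + 0.55×(-1.1) + 0.14×g.
0.14×g = 3.4 − 2.4 − 0.79 = 0.21.
g = 0.21 / 0.14 = 1.5%.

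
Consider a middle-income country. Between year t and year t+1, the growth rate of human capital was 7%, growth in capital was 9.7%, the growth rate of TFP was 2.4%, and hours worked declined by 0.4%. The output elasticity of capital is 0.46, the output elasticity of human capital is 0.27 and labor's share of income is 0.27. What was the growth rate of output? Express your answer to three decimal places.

Labor's share = 1 − 0.46 − 0.27 = 0.27.
Capital: 0.46 × 9.7 = 4.462 pp.
Human capital: 0.27 × 7 = 1.89 pp.
Hours worked: 0.27 × (-0.4) = -0.108 pp.
Output growth = 2.4 + 6.244 = 8.644%.

8.644%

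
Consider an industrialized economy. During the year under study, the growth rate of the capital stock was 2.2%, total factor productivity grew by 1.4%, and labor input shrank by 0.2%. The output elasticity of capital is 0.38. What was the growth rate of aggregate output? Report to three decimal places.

Aggregate output growth was 2.112%.

Labor's share = 1 − 0.38 = 0.62.
The capital stock: 0.38 × 2.2 = 0.836 pp.
Labor input: 0.62 × (-0.2) = -0.124 pp.
Output growth = 1.4 + 0.712 = 2.112%.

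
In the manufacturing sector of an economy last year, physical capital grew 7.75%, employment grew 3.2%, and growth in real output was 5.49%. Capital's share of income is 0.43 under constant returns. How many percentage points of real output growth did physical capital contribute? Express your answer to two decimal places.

Contribution = share × growth = 0.43 × 7.75 = 3.3325 pp.

3.33 pp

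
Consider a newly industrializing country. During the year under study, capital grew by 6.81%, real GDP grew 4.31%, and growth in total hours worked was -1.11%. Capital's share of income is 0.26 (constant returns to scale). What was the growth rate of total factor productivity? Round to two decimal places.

3.36%

Labor's share = 1 − 0.26 = 0.74.
Capital: 0.26 × 6.81 = 1.7706 pp.
Total hours worked: 0.74 × (-1.11) = -0.8214 pp.
TFP growth = 4.31 − 0.9492 = 3.3608%.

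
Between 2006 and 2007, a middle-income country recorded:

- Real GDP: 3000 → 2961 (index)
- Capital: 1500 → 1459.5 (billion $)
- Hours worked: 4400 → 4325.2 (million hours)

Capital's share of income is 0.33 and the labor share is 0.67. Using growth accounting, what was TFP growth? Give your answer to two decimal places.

TFP grew 0.73%.

Real GDP growth = (2961 − 3000) / 3000 = -1.3%.
Capital growth = (1459.5 − 1500) / 1500 = -2.7%.
Hours worked growth = (4325.2 − 4400) / 4400 = -1.7%.
Labor's share = 1 − 0.33 = 0.67.
Capital: 0.33 × (-2.7) = -0.891 pp.
Hours worked: 0.67 × (-1.7) = -1.139 pp.
TFP growth = -1.3 + 2.03 = 0.73%.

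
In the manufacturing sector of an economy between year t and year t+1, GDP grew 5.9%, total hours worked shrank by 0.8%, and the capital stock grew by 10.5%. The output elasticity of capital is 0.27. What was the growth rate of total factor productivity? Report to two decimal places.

Labor's share = 1 − 0.27 = 0.73.
The capital stock: 0.27 × 10.5 = 2.835 pp.
Total hours worked: 0.73 × (-0.8) = -0.584 pp.
TFP growth = 5.9 − 2.251 = 3.649%.

Total factor productivity growth was 3.65%.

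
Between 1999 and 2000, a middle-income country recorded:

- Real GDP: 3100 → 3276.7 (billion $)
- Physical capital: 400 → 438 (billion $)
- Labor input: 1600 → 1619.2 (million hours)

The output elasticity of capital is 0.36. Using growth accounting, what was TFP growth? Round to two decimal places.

Real GDP growth = (3276.7 − 3100) / 3100 = 5.7%.
Physical capital growth = (438 − 400) / 400 = 9.5%.
Labor input growth = (1619.2 − 1600) / 1600 = 1.2%.
Labor's share = 1 − 0.36 = 0.64.
Physical capital: 0.36 × 9.5 = 3.42 pp.
Labor input: 0.64 × 1.2 = 0.768 pp.
TFP growth = 5.7 − 4.188 = 1.512%.

1.51%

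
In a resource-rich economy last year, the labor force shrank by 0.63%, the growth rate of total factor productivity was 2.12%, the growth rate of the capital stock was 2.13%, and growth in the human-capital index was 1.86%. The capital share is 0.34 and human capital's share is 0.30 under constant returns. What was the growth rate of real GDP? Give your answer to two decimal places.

Labor's share = 1 − 0.34 − 0.3 = 0.36.
The capital stock: 0.34 × 2.13 = 0.7242 pp.
The human-capital index: 0.3 × 1.86 = 0.558 pp.
The labor force: 0.36 × (-0.63) = -0.2268 pp.
Output growth = 2.12 + 1.0554 = 3.1754%.

3.18%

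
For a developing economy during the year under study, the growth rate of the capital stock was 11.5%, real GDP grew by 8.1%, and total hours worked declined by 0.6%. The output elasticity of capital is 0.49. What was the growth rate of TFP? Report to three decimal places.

2.771%

Labor's share = 1 − 0.49 = 0.51.
The capital stock: 0.49 × 11.5 = 5.635 pp.
Total hours worked: 0.51 × (-0.6) = -0.306 pp.
TFP growth = 8.1 − 5.329 = 2.771%.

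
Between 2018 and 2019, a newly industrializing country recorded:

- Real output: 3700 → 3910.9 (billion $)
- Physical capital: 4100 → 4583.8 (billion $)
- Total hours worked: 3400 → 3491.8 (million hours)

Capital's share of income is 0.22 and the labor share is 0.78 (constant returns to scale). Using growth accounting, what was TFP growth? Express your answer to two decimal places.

TFP growth was 1.00%.

Real output growth = (3910.9 − 3700) / 3700 = 5.7%.
Physical capital growth = (4583.8 − 4100) / 4100 = 11.8%.
Total hours worked growth = (3491.8 − 3400) / 3400 = 2.7%.
Labor's share = 1 − 0.22 = 0.78.
Physical capital: 0.22 × 11.8 = 2.596 pp.
Total hours worked: 0.78 × 2.7 = 2.106 pp.
TFP growth = 5.7 − 4.702 = 0.998%.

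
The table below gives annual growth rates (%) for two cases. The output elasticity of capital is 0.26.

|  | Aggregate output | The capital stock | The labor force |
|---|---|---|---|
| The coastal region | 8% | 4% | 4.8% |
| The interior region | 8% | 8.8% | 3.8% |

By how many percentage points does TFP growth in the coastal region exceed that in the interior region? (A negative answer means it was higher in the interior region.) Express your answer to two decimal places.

0.51 percentage points

Labor's share = 1 − 0.26 = 0.74.
The coastal region: TFP = 8 − 1.04 − 3.552 = 3.408%.
The interior region: TFP = 8 − 2.288 − 2.812 = 2.9%.
Difference = 3.408 − (2.9) = 0.508 pp.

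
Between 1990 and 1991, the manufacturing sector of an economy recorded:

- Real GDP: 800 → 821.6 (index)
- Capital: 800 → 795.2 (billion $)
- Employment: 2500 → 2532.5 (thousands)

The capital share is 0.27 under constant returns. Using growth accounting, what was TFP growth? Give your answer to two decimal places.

TFP growth was 1.91%.

Real GDP growth = (821.6 − 800) / 800 = 2.7%.
Capital growth = (795.2 − 800) / 800 = -0.6%.
Employment growth = (2532.5 − 2500) / 2500 = 1.3%.
Labor's share = 1 − 0.27 = 0.73.
Capital: 0.27 × (-0.6) = -0.162 pp.
Employment: 0.73 × 1.3 = 0.949 pp.
TFP growth = 2.7 − 0.787 = 1.913%.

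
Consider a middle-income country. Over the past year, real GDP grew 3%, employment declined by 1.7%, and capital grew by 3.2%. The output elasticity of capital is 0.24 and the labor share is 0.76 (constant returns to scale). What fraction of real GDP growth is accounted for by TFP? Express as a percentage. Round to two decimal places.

Labor's share = 1 − 0.24 = 0.76.
Capital: 0.24 × 3.2 = 0.768 pp.
Employment: 0.76 × (-1.7) = -1.292 pp.
TFP growth = 3 + 0.524 = 3.524%.
TFP share of growth = 3.524 / 3 × 100 = 117.4667%.

TFP accounted for 117.47% of growth.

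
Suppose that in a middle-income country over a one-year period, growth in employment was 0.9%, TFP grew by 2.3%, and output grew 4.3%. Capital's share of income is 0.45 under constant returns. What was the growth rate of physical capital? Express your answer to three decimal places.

Labor's share = 1 − 0.45 = 0.55.
gY = gA + 0.55×0.9 + 0.45×g.
0.45×g = 4.3 − 2.3 − 0.495 = 1.505.
g = 1.505 / 0.45 = 3.34444%.

Physical capital growth was 3.344%.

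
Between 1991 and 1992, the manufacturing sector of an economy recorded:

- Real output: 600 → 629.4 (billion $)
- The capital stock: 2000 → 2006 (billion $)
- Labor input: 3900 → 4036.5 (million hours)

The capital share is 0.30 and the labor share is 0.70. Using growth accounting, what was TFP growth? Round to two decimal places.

TFP grew 2.36%.

Real output growth = (629.4 − 600) / 600 = 4.9%.
The capital stock growth = (2006 − 2000) / 2000 = 0.3%.
Labor input growth = (4036.5 − 3900) / 3900 = 3.5%.
Labor's share = 1 − 0.3 = 0.7.
The capital stock: 0.3 × 0.3 = 0.09 pp.
Labor input: 0.7 × 3.5 = 2.45 pp.
TFP growth = 4.9 − 2.54 = 2.36%.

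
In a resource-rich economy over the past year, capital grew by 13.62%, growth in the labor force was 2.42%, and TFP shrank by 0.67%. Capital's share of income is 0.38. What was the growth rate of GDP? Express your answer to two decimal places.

Labor's share = 1 − 0.38 = 0.62.
Capital: 0.38 × 13.62 = 5.1756 pp.
The labor force: 0.62 × 2.42 = 1.5004 pp.
Output growth = -0.67 + 6.676 = 6.006%.

GDP grew 6.01%.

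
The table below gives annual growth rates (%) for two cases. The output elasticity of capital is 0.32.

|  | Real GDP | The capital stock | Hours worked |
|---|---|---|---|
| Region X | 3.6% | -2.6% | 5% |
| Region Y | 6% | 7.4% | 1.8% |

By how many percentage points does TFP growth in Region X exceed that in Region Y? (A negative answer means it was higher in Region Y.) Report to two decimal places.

-1.38 percentage points

Labor's share = 1 − 0.32 = 0.68.
Region X: TFP = 3.6 + 0.832 − 3.4 = 1.032%.
Region Y: TFP = 6 − 2.368 − 1.224 = 2.408%.
Difference = 1.032 − (2.408) = -1.376 pp.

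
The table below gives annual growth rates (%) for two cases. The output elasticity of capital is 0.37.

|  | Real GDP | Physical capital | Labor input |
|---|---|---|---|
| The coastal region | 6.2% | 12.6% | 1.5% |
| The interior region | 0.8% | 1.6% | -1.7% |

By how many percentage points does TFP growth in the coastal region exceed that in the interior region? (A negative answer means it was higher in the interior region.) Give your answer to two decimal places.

Labor's share = 1 − 0.37 = 0.63.
The coastal region: TFP = 6.2 − 4.662 − 0.945 = 0.593%.
The interior region: TFP = 0.8 − 0.592 + 1.071 = 1.279%.
Difference = 0.593 − (1.279) = -0.686 pp.

-0.69 percentage points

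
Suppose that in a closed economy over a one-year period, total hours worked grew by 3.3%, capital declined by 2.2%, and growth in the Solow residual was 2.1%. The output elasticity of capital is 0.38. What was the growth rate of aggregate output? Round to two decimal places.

Labor's share = 1 − 0.38 = 0.62.
Capital: 0.38 × (-2.2) = -0.836 pp.
Total hours worked: 0.62 × 3.3 = 2.046 pp.
Output growth = 2.1 + 1.21 = 3.31%.

3.31%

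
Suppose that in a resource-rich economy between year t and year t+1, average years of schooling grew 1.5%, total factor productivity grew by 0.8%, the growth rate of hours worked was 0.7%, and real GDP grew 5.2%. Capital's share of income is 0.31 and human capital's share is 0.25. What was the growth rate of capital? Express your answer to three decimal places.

Capital growth was 11.990%.

Labor's share = 1 − 0.31 − 0.25 = 0.44.
gY = gA + 0.25×1.5 + 0.44×0.7 + 0.31×g.
0.31×g = 5.2 − 0.8 − 0.683 = 3.717.
g = 3.717 / 0.31 = 11.99032%.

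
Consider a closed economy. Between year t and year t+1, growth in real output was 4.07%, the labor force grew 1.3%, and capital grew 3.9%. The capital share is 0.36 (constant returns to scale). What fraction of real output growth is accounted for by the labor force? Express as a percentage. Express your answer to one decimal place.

The labor force accounted for 20.4% of growth.

Labor's share = 1 − 0.36 = 0.64.
The labor force contributed 0.64 × 1.3 = 0.832 pp.
Share of growth = 0.832 / 4.07 × 100 = 20.442%.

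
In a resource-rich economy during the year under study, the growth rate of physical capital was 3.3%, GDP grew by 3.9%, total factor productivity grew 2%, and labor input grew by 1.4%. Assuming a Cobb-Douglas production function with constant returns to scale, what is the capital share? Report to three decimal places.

The capital share is 0.263.

gY = gA + α·gK + (1−α)·gL, so gY − gA − gL = α(gK − gL).
3.9 − 2 − 1.4 = α × (3.3 − 1.4).
0.5 = 1.9 α, so α = 0.26316.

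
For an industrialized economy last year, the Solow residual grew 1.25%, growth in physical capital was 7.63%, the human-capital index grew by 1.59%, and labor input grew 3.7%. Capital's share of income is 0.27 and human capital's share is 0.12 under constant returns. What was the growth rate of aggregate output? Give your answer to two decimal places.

Labor's share = 1 − 0.27 − 0.12 = 0.61.
Physical capital: 0.27 × 7.63 = 2.0601 pp.
The human-capital index: 0.12 × 1.59 = 0.1908 pp.
Labor input: 0.61 × 3.7 = 2.257 pp.
Output growth = 1.25 + 4.5079 = 5.7579%.

Aggregate output growth was 5.76%.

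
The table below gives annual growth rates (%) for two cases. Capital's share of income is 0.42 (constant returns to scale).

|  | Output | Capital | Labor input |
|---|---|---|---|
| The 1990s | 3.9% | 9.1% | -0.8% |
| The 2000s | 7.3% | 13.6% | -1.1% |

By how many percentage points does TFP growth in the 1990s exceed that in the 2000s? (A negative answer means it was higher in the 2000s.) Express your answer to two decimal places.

Labor's share = 1 − 0.42 = 0.58.
The 1990s: TFP = 3.9 − 3.822 + 0.464 = 0.542%.
The 2000s: TFP = 7.3 − 5.712 + 0.638 = 2.226%.
Difference = 0.542 − (2.226) = -1.684 pp.

-1.68 percentage points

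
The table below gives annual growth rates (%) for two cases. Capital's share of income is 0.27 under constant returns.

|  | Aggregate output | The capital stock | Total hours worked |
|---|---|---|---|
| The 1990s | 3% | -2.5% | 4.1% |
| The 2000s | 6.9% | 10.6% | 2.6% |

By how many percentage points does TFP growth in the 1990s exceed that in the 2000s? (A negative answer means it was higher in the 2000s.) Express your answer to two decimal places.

Labor's share = 1 − 0.27 = 0.73.
The 1990s: TFP = 3 + 0.675 − 2.993 = 0.682%.
The 2000s: TFP = 6.9 − 2.862 − 1.898 = 2.14%.
Difference = 0.682 − (2.14) = -1.458 pp.

-1.46 percentage points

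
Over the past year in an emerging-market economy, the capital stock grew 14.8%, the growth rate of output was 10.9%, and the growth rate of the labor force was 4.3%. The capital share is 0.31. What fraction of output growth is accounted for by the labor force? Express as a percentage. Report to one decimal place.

27.2%

Labor's share = 1 − 0.31 = 0.69.
The labor force contributed 0.69 × 4.3 = 2.967 pp.
Share of growth = 2.967 / 10.9 × 100 = 27.22%.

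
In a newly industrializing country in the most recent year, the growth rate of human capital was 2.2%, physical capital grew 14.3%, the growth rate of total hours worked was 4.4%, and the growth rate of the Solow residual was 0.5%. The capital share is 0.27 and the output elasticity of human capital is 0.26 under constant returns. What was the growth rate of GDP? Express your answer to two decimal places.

Labor's share = 1 − 0.27 − 0.26 = 0.47.
Physical capital: 0.27 × 14.3 = 3.861 pp.
Human capital: 0.26 × 2.2 = 0.572 pp.
Total hours worked: 0.47 × 4.4 = 2.068 pp.
Output growth = 0.5 + 6.501 = 7.001%.

7.00%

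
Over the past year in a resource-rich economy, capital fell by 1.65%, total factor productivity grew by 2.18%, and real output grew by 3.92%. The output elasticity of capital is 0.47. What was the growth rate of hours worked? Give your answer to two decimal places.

Hours worked grew 4.75%.

Labor's share = 1 − 0.47 = 0.53.
gY = gA + 0.47×(-1.65) + 0.53×g.
0.53×g = 3.92 − 2.18 + 0.7755 = 2.5155.
g = 2.5155 / 0.53 = 4.7462%.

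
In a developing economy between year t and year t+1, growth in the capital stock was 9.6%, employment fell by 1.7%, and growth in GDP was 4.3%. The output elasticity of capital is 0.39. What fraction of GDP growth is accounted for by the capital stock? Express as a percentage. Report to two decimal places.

87.07%

The capital stock contributed 0.39 × 9.6 = 3.744 pp.
Share of growth = 3.744 / 4.3 × 100 = 87.0698%.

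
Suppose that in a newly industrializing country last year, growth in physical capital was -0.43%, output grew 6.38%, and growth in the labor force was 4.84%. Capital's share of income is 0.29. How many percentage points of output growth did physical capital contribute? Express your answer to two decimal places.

-0.12 percentage points

Contribution = share × growth = 0.29 × (-0.43) = -0.1247 pp.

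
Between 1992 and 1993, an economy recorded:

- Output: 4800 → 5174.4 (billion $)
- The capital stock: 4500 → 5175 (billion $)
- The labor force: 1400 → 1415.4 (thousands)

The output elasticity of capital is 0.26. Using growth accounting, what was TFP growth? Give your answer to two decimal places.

3.09%

Output growth = (5174.4 − 4800) / 4800 = 7.8%.
The capital stock growth = (5175 − 4500) / 4500 = 15%.
The labor force growth = (1415.4 − 1400) / 1400 = 1.1%.
Labor's share = 1 − 0.26 = 0.74.
The capital stock: 0.26 × 15 = 3.9 pp.
The labor force: 0.74 × 1.1 = 0.814 pp.
TFP growth = 7.8 − 4.714 = 3.086%.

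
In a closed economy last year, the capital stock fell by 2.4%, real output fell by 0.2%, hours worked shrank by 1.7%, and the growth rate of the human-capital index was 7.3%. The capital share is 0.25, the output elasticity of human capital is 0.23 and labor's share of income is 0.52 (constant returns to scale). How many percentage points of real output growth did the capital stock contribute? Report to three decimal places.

-0.600

Contribution = share × growth = 0.25 × (-2.4) = -0.6 pp.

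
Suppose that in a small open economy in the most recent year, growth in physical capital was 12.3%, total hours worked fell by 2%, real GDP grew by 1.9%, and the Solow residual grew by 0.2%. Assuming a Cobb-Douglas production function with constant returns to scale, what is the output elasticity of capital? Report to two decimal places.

0.26

gY = gA + α·gK + (1−α)·gL, so gY − gA − gL = α(gK − gL).
1.9 − 0.2 + 2 = α × (12.3 − (-2)).
3.7 = 14.3 α, so α = 0.2587.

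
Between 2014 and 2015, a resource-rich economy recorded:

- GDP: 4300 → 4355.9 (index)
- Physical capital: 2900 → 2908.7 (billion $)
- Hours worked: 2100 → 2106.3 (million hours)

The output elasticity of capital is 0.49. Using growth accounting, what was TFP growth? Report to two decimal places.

GDP growth = (4355.9 − 4300) / 4300 = 1.3%.
Physical capital growth = (2908.7 − 2900) / 2900 = 0.3%.
Hours worked growth = (2106.3 − 2100) / 2100 = 0.3%.
Labor's share = 1 − 0.49 = 0.51.
Physical capital: 0.49 × 0.3 = 0.147 pp.
Hours worked: 0.51 × 0.3 = 0.153 pp.
TFP growth = 1.3 − 0.3 = 1%.

1.00%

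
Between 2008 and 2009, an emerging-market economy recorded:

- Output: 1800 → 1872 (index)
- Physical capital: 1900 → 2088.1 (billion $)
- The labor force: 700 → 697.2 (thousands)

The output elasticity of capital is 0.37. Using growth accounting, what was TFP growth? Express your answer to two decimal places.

Output growth = (1872 − 1800) / 1800 = 4%.
Physical capital growth = (2088.1 − 1900) / 1900 = 9.9%.
The labor force growth = (697.2 − 700) / 700 = -0.4%.
Labor's share = 1 − 0.37 = 0.63.
Physical capital: 0.37 × 9.9 = 3.663 pp.
The labor force: 0.63 × (-0.4) = -0.252 pp.
TFP growth = 4 − 3.411 = 0.589%.

TFP grew 0.59%.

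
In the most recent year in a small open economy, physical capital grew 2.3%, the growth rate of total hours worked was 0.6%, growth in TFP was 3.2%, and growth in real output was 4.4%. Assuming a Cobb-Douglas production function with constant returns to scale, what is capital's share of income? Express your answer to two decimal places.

gY = gA + α·gK + (1−α)·gL, so gY − gA − gL = α(gK − gL).
4.4 − 3.2 − 0.6 = α × (2.3 − 0.6).
0.6 = 1.7 α, so α = 0.3529.

α = 0.35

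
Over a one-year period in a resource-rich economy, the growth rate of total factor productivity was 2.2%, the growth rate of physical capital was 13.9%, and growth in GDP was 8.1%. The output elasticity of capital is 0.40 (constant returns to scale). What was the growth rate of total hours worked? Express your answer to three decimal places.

Total hours worked growth was 0.567%.

Labor's share = 1 − 0.4 = 0.6.
gY = gA + 0.4×13.9 + 0.6×g.
0.6×g = 8.1 − 2.2 − 5.56 = 0.34.
g = 0.34 / 0.6 = 0.56667%.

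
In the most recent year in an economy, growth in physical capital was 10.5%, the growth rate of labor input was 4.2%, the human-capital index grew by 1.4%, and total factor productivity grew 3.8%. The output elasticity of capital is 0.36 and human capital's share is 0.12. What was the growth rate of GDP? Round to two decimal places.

Labor's share = 1 − 0.36 − 0.12 = 0.52.
Physical capital: 0.36 × 10.5 = 3.78 pp.
The human-capital index: 0.12 × 1.4 = 0.168 pp.
Labor input: 0.52 × 4.2 = 2.184 pp.
Output growth = 3.8 + 6.132 = 9.932%.

GDP growth was 9.93%.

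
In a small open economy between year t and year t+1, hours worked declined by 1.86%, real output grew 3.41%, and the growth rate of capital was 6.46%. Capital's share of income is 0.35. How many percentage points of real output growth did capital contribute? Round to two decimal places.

2.26 percentage points

Contribution = share × growth = 0.35 × 6.46 = 2.261 pp.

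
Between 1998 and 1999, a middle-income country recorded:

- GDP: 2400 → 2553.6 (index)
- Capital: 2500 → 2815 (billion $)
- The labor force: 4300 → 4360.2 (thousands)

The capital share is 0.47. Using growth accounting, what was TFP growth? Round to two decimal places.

-0.26%

GDP growth = (2553.6 − 2400) / 2400 = 6.4%.
Capital growth = (2815 − 2500) / 2500 = 12.6%.
The labor force growth = (4360.2 − 4300) / 4300 = 1.4%.
Labor's share = 1 − 0.47 = 0.53.
Capital: 0.47 × 12.6 = 5.922 pp.
The labor force: 0.53 × 1.4 = 0.742 pp.
TFP growth = 6.4 − 6.664 = -0.264%.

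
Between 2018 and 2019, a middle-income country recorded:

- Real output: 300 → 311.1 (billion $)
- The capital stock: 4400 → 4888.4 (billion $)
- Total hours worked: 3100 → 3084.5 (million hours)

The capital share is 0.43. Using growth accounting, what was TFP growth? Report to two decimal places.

Real output growth = (311.1 − 300) / 300 = 3.7%.
The capital stock growth = (4888.4 − 4400) / 4400 = 11.1%.
Total hours worked growth = (3084.5 − 3100) / 3100 = -0.5%.
Labor's share = 1 − 0.43 = 0.57.
The capital stock: 0.43 × 11.1 = 4.773 pp.
Total hours worked: 0.57 × (-0.5) = -0.285 pp.
TFP growth = 3.7 − 4.488 = -0.788%.

-0.79%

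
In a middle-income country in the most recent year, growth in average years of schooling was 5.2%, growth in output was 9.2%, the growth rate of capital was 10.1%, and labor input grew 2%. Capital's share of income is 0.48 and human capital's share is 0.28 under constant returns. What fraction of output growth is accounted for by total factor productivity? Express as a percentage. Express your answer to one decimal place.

Total factor productivity accounted for 26.3% of growth.

Labor's share = 1 − 0.48 − 0.28 = 0.24.
Capital: 0.48 × 10.1 = 4.848 pp.
Average years of schooling: 0.28 × 5.2 = 1.456 pp.
Labor input: 0.24 × 2 = 0.48 pp.
TFP growth = 9.2 − 6.784 = 2.416%.
TFP share of growth = 2.416 / 9.2 × 100 = 26.261%.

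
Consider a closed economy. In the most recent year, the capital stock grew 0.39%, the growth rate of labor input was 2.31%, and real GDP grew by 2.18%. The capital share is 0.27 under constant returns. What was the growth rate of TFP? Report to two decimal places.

TFP grew 0.39%.

Labor's share = 1 − 0.27 = 0.73.
The capital stock: 0.27 × 0.39 = 0.1053 pp.
Labor input: 0.73 × 2.31 = 1.6863 pp.
TFP growth = 2.18 − 1.7916 = 0.3884%.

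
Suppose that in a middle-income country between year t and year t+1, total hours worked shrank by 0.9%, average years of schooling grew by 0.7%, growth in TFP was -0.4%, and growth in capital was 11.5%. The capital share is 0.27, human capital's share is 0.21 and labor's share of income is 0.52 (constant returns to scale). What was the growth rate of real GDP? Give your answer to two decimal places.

2.38%

Labor's share = 1 − 0.27 − 0.21 = 0.52.
Capital: 0.27 × 11.5 = 3.105 pp.
Average years of schooling: 0.21 × 0.7 = 0.147 pp.
Total hours worked: 0.52 × (-0.9) = -0.468 pp.
Output growth = -0.4 + 2.784 = 2.384%.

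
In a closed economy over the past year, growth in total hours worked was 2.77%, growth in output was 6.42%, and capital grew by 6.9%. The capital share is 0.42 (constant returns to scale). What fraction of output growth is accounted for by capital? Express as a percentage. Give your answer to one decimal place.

Capital contributed 0.42 × 6.9 = 2.898 pp.
Share of growth = 2.898 / 6.42 × 100 = 45.14%.

45.1%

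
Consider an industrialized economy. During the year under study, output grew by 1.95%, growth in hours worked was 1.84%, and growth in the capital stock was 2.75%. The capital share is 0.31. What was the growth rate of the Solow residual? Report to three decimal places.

Labor's share = 1 − 0.31 = 0.69.
The capital stock: 0.31 × 2.75 = 0.8525 pp.
Hours worked: 0.69 × 1.84 = 1.2696 pp.
TFP growth = 1.95 − 2.1221 = -0.1721%.

-0.172%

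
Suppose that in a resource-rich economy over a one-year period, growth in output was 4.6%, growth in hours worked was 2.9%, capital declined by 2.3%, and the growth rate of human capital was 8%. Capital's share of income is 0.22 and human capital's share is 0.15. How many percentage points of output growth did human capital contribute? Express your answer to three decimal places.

1.200 percentage points

Contribution = share × growth = 0.15 × 8 = 1.2 pp.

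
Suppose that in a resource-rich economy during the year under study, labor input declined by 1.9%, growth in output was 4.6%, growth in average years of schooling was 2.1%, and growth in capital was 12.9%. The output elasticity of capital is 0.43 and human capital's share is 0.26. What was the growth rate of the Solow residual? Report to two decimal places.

Labor's share = 1 − 0.43 − 0.26 = 0.31.
Capital: 0.43 × 12.9 = 5.547 pp.
Average years of schooling: 0.26 × 2.1 = 0.546 pp.
Labor input: 0.31 × (-1.9) = -0.589 pp.
TFP growth = 4.6 − 5.504 = -0.904%.

-0.90%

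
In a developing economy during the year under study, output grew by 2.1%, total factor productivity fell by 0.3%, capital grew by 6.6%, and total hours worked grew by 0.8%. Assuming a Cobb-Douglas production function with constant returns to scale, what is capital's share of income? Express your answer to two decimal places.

0.28

gY = gA + α·gK + (1−α)·gL, so gY − gA − gL = α(gK − gL).
2.1 + 0.3 − 0.8 = α × (6.6 − 0.8).
1.6 = 5.8 α, so α = 0.2759.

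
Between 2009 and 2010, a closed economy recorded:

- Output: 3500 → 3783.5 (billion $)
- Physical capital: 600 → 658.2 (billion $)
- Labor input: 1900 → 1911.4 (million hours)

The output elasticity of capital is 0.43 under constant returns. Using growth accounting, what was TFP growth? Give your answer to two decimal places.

Output growth = (3783.5 − 3500) / 3500 = 8.1%.
Physical capital growth = (658.2 − 600) / 600 = 9.7%.
Labor input growth = (1911.4 − 1900) / 1900 = 0.6%.
Labor's share = 1 − 0.43 = 0.57.
Physical capital: 0.43 × 9.7 = 4.171 pp.
Labor input: 0.57 × 0.6 = 0.342 pp.
TFP growth = 8.1 − 4.513 = 3.587%.

3.59%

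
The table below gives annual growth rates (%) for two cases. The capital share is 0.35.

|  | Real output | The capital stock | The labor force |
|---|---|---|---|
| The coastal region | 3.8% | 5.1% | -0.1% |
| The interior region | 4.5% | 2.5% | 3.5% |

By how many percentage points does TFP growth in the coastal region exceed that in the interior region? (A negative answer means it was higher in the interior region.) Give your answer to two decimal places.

Labor's share = 1 − 0.35 = 0.65.
The coastal region: TFP = 3.8 − 1.785 + 0.065 = 2.08%.
The interior region: TFP = 4.5 − 0.875 − 2.275 = 1.35%.
Difference = 2.08 − (1.35) = 0.73 pp.

0.73 percentage points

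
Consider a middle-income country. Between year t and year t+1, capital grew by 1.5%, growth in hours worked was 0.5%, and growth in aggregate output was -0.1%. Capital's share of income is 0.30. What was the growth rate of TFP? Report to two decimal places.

Labor's share = 1 − 0.3 = 0.7.
Capital: 0.3 × 1.5 = 0.45 pp.
Hours worked: 0.7 × 0.5 = 0.35 pp.
TFP growth = -0.1 − 0.8 = -0.9%.

-0.90%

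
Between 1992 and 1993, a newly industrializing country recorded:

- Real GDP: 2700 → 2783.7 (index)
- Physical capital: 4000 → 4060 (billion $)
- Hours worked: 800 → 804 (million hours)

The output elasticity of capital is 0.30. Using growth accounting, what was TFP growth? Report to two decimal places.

Real GDP growth = (2783.7 − 2700) / 2700 = 3.1%.
Physical capital growth = (4060 − 4000) / 4000 = 1.5%.
Hours worked growth = (804 − 800) / 800 = 0.5%.
Labor's share = 1 − 0.3 = 0.7.
Physical capital: 0.3 × 1.5 = 0.45 pp.
Hours worked: 0.7 × 0.5 = 0.35 pp.
TFP growth = 3.1 − 0.8 = 2.3%.

TFP grew 2.30%.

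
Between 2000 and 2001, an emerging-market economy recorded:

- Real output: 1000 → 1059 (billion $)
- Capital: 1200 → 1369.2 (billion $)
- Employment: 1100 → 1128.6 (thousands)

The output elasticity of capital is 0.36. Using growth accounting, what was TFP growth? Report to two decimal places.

-0.84%

Real output growth = (1059 − 1000) / 1000 = 5.9%.
Capital growth = (1369.2 − 1200) / 1200 = 14.1%.
Employment growth = (1128.6 − 1100) / 1100 = 2.6%.
Labor's share = 1 − 0.36 = 0.64.
Capital: 0.36 × 14.1 = 5.076 pp.
Employment: 0.64 × 2.6 = 1.664 pp.
TFP growth = 5.9 − 6.74 = -0.84%.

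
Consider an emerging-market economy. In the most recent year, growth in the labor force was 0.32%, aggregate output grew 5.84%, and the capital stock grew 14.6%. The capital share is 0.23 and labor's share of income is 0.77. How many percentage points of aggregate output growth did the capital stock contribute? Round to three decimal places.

Contribution = share × growth = 0.23 × 14.6 = 3.358 pp.

3.358 pp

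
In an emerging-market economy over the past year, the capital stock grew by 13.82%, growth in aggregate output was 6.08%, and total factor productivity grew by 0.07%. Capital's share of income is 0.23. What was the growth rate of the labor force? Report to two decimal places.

Labor's share = 1 − 0.23 = 0.77.
gY = gA + 0.23×13.82 + 0.77×g.
0.77×g = 6.08 − 0.07 − 3.1786 = 2.8314.
g = 2.8314 / 0.77 = 3.6771%.

The labor force growth was 3.68%.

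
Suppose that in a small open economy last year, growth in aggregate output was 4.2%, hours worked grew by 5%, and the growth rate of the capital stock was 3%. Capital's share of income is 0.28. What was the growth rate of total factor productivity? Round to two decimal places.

Labor's share = 1 − 0.28 = 0.72.
The capital stock: 0.28 × 3 = 0.84 pp.
Hours worked: 0.72 × 5 = 3.6 pp.
TFP growth = 4.2 − 4.44 = -0.24%.

-0.24%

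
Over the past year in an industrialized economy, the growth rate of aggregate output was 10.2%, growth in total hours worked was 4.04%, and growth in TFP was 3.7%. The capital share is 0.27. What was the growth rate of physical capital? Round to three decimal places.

13.151%

Labor's share = 1 − 0.27 = 0.73.
gY = gA + 0.73×4.04 + 0.27×g.
0.27×g = 10.2 − 3.7 − 2.9492 = 3.5508.
g = 3.5508 / 0.27 = 13.15111%.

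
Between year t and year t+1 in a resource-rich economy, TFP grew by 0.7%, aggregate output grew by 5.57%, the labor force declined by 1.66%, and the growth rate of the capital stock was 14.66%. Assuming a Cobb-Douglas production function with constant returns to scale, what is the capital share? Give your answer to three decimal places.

0.400

gY = gA + α·gK + (1−α)·gL, so gY − gA − gL = α(gK − gL).
5.57 − 0.7 + 1.66 = α × (14.66 − (-1.66)).
6.53 = 16.32 α, so α = 0.40012.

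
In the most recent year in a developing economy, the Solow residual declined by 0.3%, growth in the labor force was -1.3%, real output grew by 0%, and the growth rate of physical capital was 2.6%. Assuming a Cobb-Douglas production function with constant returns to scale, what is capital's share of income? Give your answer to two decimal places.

gY = gA + α·gK + (1−α)·gL, so gY − gA − gL = α(gK − gL).
0 + 0.3 + 1.3 = α × (2.6 − (-1.3)).
1.6 = 3.9 α, so α = 0.4103.

0.41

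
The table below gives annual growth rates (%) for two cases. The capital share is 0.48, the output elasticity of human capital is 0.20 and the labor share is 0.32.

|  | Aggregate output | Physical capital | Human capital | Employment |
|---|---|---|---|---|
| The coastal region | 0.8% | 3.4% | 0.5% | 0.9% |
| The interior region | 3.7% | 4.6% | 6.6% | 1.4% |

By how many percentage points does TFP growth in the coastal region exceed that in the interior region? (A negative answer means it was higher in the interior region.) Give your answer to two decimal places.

Labor's share = 1 − 0.48 − 0.2 = 0.32.
The coastal region: TFP = 0.8 − 1.632 − 0.1 − 0.288 = -1.22%.
The interior region: TFP = 3.7 − 2.208 − 1.32 − 0.448 = -0.276%.
Difference = -1.22 − (-0.276) = -0.944 pp.

-0.94 percentage points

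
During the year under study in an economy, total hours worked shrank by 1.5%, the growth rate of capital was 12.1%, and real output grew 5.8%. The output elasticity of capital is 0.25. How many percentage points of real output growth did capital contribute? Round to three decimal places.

Contribution = share × growth = 0.25 × 12.1 = 3.025 pp.

3.025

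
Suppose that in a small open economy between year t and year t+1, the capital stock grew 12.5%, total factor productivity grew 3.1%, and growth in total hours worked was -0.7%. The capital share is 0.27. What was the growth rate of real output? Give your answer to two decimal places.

Labor's share = 1 − 0.27 = 0.73.
The capital stock: 0.27 × 12.5 = 3.375 pp.
Total hours worked: 0.73 × (-0.7) = -0.511 pp.
Output growth = 3.1 + 2.864 = 5.964%.

5.96%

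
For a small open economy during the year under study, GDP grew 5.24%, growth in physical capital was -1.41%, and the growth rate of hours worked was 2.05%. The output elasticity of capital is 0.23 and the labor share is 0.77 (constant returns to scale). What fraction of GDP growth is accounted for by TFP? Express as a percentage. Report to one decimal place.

Labor's share = 1 − 0.23 = 0.77.
Physical capital: 0.23 × (-1.41) = -0.3243 pp.
Hours worked: 0.77 × 2.05 = 1.5785 pp.
TFP growth = 5.24 − 1.2542 = 3.9858%.
TFP share of growth = 3.9858 / 5.24 × 100 = 76.065%.

TFP accounted for 76.1% of growth.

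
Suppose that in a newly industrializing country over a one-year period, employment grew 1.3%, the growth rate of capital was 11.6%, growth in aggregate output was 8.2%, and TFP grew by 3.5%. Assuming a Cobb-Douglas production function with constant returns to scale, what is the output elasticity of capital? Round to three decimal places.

0.330

gY = gA + α·gK + (1−α)·gL, so gY − gA − gL = α(gK − gL).
8.2 − 3.5 − 1.3 = α × (11.6 − 1.3).
3.4 = 10.3 α, so α = 0.3301.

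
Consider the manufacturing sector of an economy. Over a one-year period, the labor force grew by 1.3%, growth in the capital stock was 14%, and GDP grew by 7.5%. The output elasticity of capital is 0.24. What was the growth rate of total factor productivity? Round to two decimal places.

Labor's share = 1 − 0.24 = 0.76.
The capital stock: 0.24 × 14 = 3.36 pp.
The labor force: 0.76 × 1.3 = 0.988 pp.
TFP growth = 7.5 − 4.348 = 3.152%.

3.15%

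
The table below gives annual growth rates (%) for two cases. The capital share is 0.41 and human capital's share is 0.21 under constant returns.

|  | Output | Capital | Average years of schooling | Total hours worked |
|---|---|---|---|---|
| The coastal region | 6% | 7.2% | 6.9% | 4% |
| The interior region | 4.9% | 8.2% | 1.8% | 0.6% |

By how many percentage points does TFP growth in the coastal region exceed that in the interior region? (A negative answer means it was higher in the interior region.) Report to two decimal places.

Labor's share = 1 − 0.41 − 0.21 = 0.38.
The coastal region: TFP = 6 − 2.952 − 1.449 − 1.52 = 0.079%.
The interior region: TFP = 4.9 − 3.362 − 0.378 − 0.228 = 0.932%.
Difference = 0.079 − (0.932) = -0.853 pp.

-0.85 percentage points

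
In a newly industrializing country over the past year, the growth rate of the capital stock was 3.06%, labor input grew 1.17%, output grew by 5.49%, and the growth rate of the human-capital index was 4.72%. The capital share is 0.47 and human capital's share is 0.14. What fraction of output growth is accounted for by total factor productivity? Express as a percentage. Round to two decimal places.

Labor's share = 1 − 0.47 − 0.14 = 0.39.
The capital stock: 0.47 × 3.06 = 1.4382 pp.
The human-capital index: 0.14 × 4.72 = 0.6608 pp.
Labor input: 0.39 × 1.17 = 0.4563 pp.
TFP growth = 5.49 − 2.5553 = 2.9347%.
TFP share of growth = 2.9347 / 5.49 × 100 = 53.4554%.

Total factor productivity accounted for 53.46% of growth.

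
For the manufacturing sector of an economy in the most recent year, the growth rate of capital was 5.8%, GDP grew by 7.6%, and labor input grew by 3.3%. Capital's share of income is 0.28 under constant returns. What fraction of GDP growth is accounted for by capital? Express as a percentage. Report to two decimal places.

Capital contributed 0.28 × 5.8 = 1.624 pp.
Share of growth = 1.624 / 7.6 × 100 = 21.3684%.

21.37%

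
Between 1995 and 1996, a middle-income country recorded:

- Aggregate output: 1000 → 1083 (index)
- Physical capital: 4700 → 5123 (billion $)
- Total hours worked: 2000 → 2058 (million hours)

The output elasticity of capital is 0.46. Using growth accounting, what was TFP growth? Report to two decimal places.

2.59%

Aggregate output growth = (1083 − 1000) / 1000 = 8.3%.
Physical capital growth = (5123 − 4700) / 4700 = 9%.
Total hours worked growth = (2058 − 2000) / 2000 = 2.9%.
Labor's share = 1 − 0.46 = 0.54.
Physical capital: 0.46 × 9 = 4.14 pp.
Total hours worked: 0.54 × 2.9 = 1.566 pp.
TFP growth = 8.3 − 5.706 = 2.594%.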